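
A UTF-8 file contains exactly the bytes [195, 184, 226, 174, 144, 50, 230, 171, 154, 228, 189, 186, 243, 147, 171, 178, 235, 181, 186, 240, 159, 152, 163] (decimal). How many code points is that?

Byte at offset 0: 0xC3 = 11000011 → 2-byte char (#1). Advance 2.
Byte at offset 2: 0xE2 = 11100010 → 3-byte char (#2). Advance 3.
Byte at offset 5: 0x32 = 00110010 → 1-byte char (#3). Advance 1.
Byte at offset 6: 0xE6 = 11100110 → 3-byte char (#4). Advance 3.
Byte at offset 9: 0xE4 = 11100100 → 3-byte char (#5). Advance 3.
Byte at offset 12: 0xF3 = 11110011 → 4-byte char (#6). Advance 4.
Byte at offset 16: 0xEB = 11101011 → 3-byte char (#7). Advance 3.
Byte at offset 19: 0xF0 = 11110000 → 4-byte char (#8). Advance 4.
Reached end at offset 23 after 8 code points.

8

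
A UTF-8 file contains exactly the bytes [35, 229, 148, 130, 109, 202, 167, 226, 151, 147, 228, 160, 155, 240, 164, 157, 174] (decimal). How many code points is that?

7

Byte at offset 0: 0x23 = 00100011 → 1-byte char (#1). Advance 1.
Byte at offset 1: 0xE5 = 11100101 → 3-byte char (#2). Advance 3.
Byte at offset 4: 0x6D = 01101101 → 1-byte char (#3). Advance 1.
Byte at offset 5: 0xCA = 11001010 → 2-byte char (#4). Advance 2.
Byte at offset 7: 0xE2 = 11100010 → 3-byte char (#5). Advance 3.
Byte at offset 10: 0xE4 = 11100100 → 3-byte char (#6). Advance 3.
Byte at offset 13: 0xF0 = 11110000 → 4-byte char (#7). Advance 4.
Reached end at offset 17 after 7 code points.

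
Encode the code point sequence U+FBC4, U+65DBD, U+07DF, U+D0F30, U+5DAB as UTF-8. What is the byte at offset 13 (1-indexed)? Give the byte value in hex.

0xB0

1-indexed offset 13 is 0-indexed offset 12.
U+FBC4 → 3-byte form EF AF 84 at offsets 0–2.
U+65DBD → 4-byte form F1 A5 B6 BD at offsets 3–6.
U+07DF → 2-byte form DF 9F at offsets 7–8.
U+D0F30 → 4-byte form F3 90 BC B0 at offsets 9–12.
Offset 12 falls in char 4's range; it's byte 4 of F3 90 BC B0 = 0xB0.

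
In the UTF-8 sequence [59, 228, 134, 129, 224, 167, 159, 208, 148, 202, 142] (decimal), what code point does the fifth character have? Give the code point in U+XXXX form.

U+028E

Offset 0: leading byte 0x3B = 00111011 → 1-byte char #1 = 3B.
Offset 1: leading byte 0xE4 = 11100100 → 3-byte char #2 = E4 86 81.
Offset 4: leading byte 0xE0 = 11100000 → 3-byte char #3 = E0 A7 9F.
Offset 7: leading byte 0xD0 = 11010000 → 2-byte char #4 = D0 94.
Offset 9: leading byte 0xCA = 11001010 → 2-byte char #5 = CA 8E.
Leading byte 0xCA = 11001010 matches 110xxxxx → 2-byte sequence.
Byte 1: 0xCA = 11001010, payload 01010 (5 bits).
Byte 2: 0x8E = 10001110 (10xxxxxx ✓), payload 001110.
Concatenate: 01010001110 = 0x28E (11 bits → U+028E).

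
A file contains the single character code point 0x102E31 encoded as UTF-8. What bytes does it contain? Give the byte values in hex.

F4 82 B8 B1

U+102E31 = 0x102E31 = 1060401 decimal. In range U+10000–U+10FFFF → 4-byte form: 11110xxx 10xxxxxx 10xxxxxx 10xxxxxx.
Binary (21 bits): 100000010111000110001.
Split 3+6+6+6: 100 | 000010 | 111000 | 110001.
Byte 1: 11110100 = 0xF4.
Byte 2: 10000010 = 0x82.
Byte 3: 10111000 = 0xB8.
Byte 4: 10110001 = 0xB1.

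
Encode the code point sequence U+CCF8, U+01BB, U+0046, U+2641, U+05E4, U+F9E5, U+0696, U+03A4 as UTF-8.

EC B3 B8 C6 BB 46 E2 99 81 D7 A4 EF A7 A5 DA 96 CE A4

U+CCF8: 3-byte form → EC B3 B8.
U+01BB: 2-byte form → C6 BB.
U+0046: 1-byte form → 46.
U+2641: 3-byte form → E2 99 81.
U+05E4: 2-byte form → D7 A4.
U+F9E5: 3-byte form → EF A7 A5.
U+0696: 2-byte form → DA 96.
U+03A4: 2-byte form → CE A4.
Concatenated (18 bytes): EC B3 B8 C6 BB 46 E2 99 81 D7 A4 EF A7 A5 DA 96 CE A4.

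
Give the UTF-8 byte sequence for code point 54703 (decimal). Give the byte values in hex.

U+D5AF = 0xD5AF = 54703 decimal. In range U+0800–U+FFFF → 3-byte form: 1110xxxx 10xxxxxx 10xxxxxx.
Binary (16 bits): 1101010110101111.
Split 4+6+6: 1101 | 010110 | 101111.
Byte 1: 11101101 = 0xED.
Byte 2: 10010110 = 0x96.
Byte 3: 10101111 = 0xAF.

ED 96 AF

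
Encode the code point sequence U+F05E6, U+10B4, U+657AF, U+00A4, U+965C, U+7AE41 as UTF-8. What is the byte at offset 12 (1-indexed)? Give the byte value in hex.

1-indexed offset 12 is 0-indexed offset 11.
U+F05E6 → 4-byte form F3 B0 97 A6 at offsets 0–3.
U+10B4 → 3-byte form E1 82 B4 at offsets 4–6.
U+657AF → 4-byte form F1 A5 9E AF at offsets 7–10.
U+00A4 → 2-byte form C2 A4 at offsets 11–12.
Offset 11 falls in char 4's range; it's byte 1 of C2 A4 = 0xC2.

0xC2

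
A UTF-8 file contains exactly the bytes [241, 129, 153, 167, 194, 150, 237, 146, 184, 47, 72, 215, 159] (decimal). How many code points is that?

6

Byte at offset 0: 0xF1 = 11110001 → 4-byte char (#1). Advance 4.
Byte at offset 4: 0xC2 = 11000010 → 2-byte char (#2). Advance 2.
Byte at offset 6: 0xED = 11101101 → 3-byte char (#3). Advance 3.
Byte at offset 9: 0x2F = 00101111 → 1-byte char (#4). Advance 1.
Byte at offset 10: 0x48 = 01001000 → 1-byte char (#5). Advance 1.
Byte at offset 11: 0xD7 = 11010111 → 2-byte char (#6). Advance 2.
Reached end at offset 13 after 6 code points.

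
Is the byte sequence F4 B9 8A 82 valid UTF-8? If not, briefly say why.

invalid (encodes a value above U+10FFFF)

Leading byte 0xF4 = 11110100 → 4-byte form.
Payload = 0x139282, which exceeds U+10FFFF, the maximum Unicode code point. (Leading bytes F5–FF, or F4 followed by ≥ 0x90, are invalid.)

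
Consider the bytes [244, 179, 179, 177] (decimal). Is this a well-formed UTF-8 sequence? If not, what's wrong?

invalid (encodes a value above U+10FFFF)

Leading byte 0xF4 = 11110100 → 4-byte form.
Payload = 0x133CF1, which exceeds U+10FFFF, the maximum Unicode code point. (Leading bytes F5–FF, or F4 followed by ≥ 0x90, are invalid.)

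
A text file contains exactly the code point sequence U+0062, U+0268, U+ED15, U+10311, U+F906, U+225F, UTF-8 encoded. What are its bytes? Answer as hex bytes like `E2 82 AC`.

U+0062: 1-byte form → 62.
U+0268: 2-byte form → C9 A8.
U+ED15: 3-byte form → EE B4 95.
U+10311: 4-byte form → F0 90 8C 91.
U+F906: 3-byte form → EF A4 86.
U+225F: 3-byte form → E2 89 9F.
Concatenated (16 bytes): 62 C9 A8 EE B4 95 F0 90 8C 91 EF A4 86 E2 89 9F.

62 C9 A8 EE B4 95 F0 90 8C 91 EF A4 86 E2 89 9F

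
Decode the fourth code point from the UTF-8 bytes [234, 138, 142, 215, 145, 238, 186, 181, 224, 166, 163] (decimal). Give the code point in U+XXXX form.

Offset 0: leading byte 0xEA = 11101010 → 3-byte char #1 = EA 8A 8E.
Offset 3: leading byte 0xD7 = 11010111 → 2-byte char #2 = D7 91.
Offset 5: leading byte 0xEE = 11101110 → 3-byte char #3 = EE BA B5.
Offset 8: leading byte 0xE0 = 11100000 → 3-byte char #4 = E0 A6 A3.
Leading byte 0xE0 = 11100000 matches 1110xxxx → 3-byte sequence.
Byte 1: 0xE0 = 11100000, payload 0000 (4 bits).
Byte 2: 0xA6 = 10100110 (10xxxxxx ✓), payload 100110.
Byte 3: 0xA3 = 10100011 (10xxxxxx ✓), payload 100011.
Concatenate: 0000100110100011 = 0x9A3 (16 bits → U+09A3).

U+09A3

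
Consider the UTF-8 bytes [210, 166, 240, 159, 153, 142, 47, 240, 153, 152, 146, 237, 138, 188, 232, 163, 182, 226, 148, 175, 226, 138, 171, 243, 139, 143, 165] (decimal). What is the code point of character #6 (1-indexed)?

U+88F6

Offset 0: leading byte 0xD2 = 11010010 → 2-byte char #1 = D2 A6.
Offset 2: leading byte 0xF0 = 11110000 → 4-byte char #2 = F0 9F 99 8E.
Offset 6: leading byte 0x2F = 00101111 → 1-byte char #3 = 2F.
Offset 7: leading byte 0xF0 = 11110000 → 4-byte char #4 = F0 99 98 92.
Offset 11: leading byte 0xED = 11101101 → 3-byte char #5 = ED 8A BC.
Offset 14: leading byte 0xE8 = 11101000 → 3-byte char #6 = E8 A3 B6.
Leading byte 0xE8 = 11101000 matches 1110xxxx → 3-byte sequence.
Byte 1: 0xE8 = 11101000, payload 1000 (4 bits).
Byte 2: 0xA3 = 10100011 (10xxxxxx ✓), payload 100011.
Byte 3: 0xB6 = 10110110 (10xxxxxx ✓), payload 110110.
Concatenate: 1000100011110110 = 0x88F6 (16 bits → U+88F6).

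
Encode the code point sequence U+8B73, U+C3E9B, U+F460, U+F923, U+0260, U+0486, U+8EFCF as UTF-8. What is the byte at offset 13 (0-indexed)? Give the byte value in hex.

U+8B73 → 3-byte form E8 AD B3 at offsets 0–2.
U+C3E9B → 4-byte form F3 83 BA 9B at offsets 3–6.
U+F460 → 3-byte form EF 91 A0 at offsets 7–9.
U+F923 → 3-byte form EF A4 A3 at offsets 10–12.
U+0260 → 2-byte form C9 A0 at offsets 13–14.
Offset 13 falls in char 5's range; it's byte 1 of C9 A0 = 0xC9.

0xC9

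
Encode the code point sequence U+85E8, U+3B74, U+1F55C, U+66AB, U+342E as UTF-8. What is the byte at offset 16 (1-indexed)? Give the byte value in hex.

0xAE

1-indexed offset 16 is 0-indexed offset 15.
U+85E8 → 3-byte form E8 97 A8 at offsets 0–2.
U+3B74 → 3-byte form E3 AD B4 at offsets 3–5.
U+1F55C → 4-byte form F0 9F 95 9C at offsets 6–9.
U+66AB → 3-byte form E6 9A AB at offsets 10–12.
U+342E → 3-byte form E3 90 AE at offsets 13–15.
Offset 15 falls in char 5's range; it's byte 3 of E3 90 AE = 0xAE.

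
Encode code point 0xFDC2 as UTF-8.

U+FDC2 = 0xFDC2 = 64962 decimal. In range U+0800–U+FFFF → 3-byte form: 1110xxxx 10xxxxxx 10xxxxxx.
Binary (16 bits): 1111110111000010.
Split 4+6+6: 1111 | 110111 | 000010.
Byte 1: 11101111 = 0xEF.
Byte 2: 10110111 = 0xB7.
Byte 3: 10000010 = 0x82.

EF B7 82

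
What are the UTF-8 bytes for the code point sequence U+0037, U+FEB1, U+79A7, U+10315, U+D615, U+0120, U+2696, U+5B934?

37 EF BA B1 E7 A6 A7 F0 90 8C 95 ED 98 95 C4 A0 E2 9A 96 F1 9B A4 B4

U+0037: 1-byte form → 37.
U+FEB1: 3-byte form → EF BA B1.
U+79A7: 3-byte form → E7 A6 A7.
U+10315: 4-byte form → F0 90 8C 95.
U+D615: 3-byte form → ED 98 95.
U+0120: 2-byte form → C4 A0.
U+2696: 3-byte form → E2 9A 96.
U+5B934: 4-byte form → F1 9B A4 B4.
Concatenated (23 bytes): 37 EF BA B1 E7 A6 A7 F0 90 8C 95 ED 98 95 C4 A0 E2 9A 96 F1 9B A4 B4.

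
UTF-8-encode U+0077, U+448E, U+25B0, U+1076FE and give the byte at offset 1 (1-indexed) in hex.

1-indexed offset 1 is 0-indexed offset 0.
U+0077 → 1-byte form 77 at offsets 0–0.
Offset 0 falls in char 1's range; it's byte 1 of 77 = 0x77.

0x77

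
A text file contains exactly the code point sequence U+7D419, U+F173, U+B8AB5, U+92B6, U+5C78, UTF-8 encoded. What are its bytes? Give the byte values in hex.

F1 BD 90 99 EF 85 B3 F2 B8 AA B5 E9 8A B6 E5 B1 B8

U+7D419: 4-byte form → F1 BD 90 99.
U+F173: 3-byte form → EF 85 B3.
U+B8AB5: 4-byte form → F2 B8 AA B5.
U+92B6: 3-byte form → E9 8A B6.
U+5C78: 3-byte form → E5 B1 B8.
Concatenated (17 bytes): F1 BD 90 99 EF 85 B3 F2 B8 AA B5 E9 8A B6 E5 B1 B8.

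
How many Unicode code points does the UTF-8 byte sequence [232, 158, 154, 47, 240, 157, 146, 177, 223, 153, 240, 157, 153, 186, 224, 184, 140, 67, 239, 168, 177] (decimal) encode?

8

Byte at offset 0: 0xE8 = 11101000 → 3-byte char (#1). Advance 3.
Byte at offset 3: 0x2F = 00101111 → 1-byte char (#2). Advance 1.
Byte at offset 4: 0xF0 = 11110000 → 4-byte char (#3). Advance 4.
Byte at offset 8: 0xDF = 11011111 → 2-byte char (#4). Advance 2.
Byte at offset 10: 0xF0 = 11110000 → 4-byte char (#5). Advance 4.
Byte at offset 14: 0xE0 = 11100000 → 3-byte char (#6). Advance 3.
Byte at offset 17: 0x43 = 01000011 → 1-byte char (#7). Advance 1.
Byte at offset 18: 0xEF = 11101111 → 3-byte char (#8). Advance 3.
Reached end at offset 21 after 8 code points.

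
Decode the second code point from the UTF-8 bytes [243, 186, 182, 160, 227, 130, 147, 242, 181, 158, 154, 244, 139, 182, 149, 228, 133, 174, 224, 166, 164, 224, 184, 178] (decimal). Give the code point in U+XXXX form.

Offset 0: leading byte 0xF3 = 11110011 → 4-byte char #1 = F3 BA B6 A0.
Offset 4: leading byte 0xE3 = 11100011 → 3-byte char #2 = E3 82 93.
Leading byte 0xE3 = 11100011 matches 1110xxxx → 3-byte sequence.
Byte 1: 0xE3 = 11100011, payload 0011 (4 bits).
Byte 2: 0x82 = 10000010 (10xxxxxx ✓), payload 000010.
Byte 3: 0x93 = 10010011 (10xxxxxx ✓), payload 010011.
Concatenate: 0011000010010011 = 0x3093 (16 bits → U+3093).

U+3093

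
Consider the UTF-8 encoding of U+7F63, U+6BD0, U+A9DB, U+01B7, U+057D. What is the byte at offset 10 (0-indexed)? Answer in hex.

0xB7

U+7F63 → 3-byte form E7 BD A3 at offsets 0–2.
U+6BD0 → 3-byte form E6 AF 90 at offsets 3–5.
U+A9DB → 3-byte form EA A7 9B at offsets 6–8.
U+01B7 → 2-byte form C6 B7 at offsets 9–10.
Offset 10 falls in char 4's range; it's byte 2 of C6 B7 = 0xB7.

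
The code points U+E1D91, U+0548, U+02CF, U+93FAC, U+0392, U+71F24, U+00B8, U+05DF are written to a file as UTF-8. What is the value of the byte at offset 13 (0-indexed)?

0x92

U+E1D91 → 4-byte form F3 A1 B6 91 at offsets 0–3.
U+0548 → 2-byte form D5 88 at offsets 4–5.
U+02CF → 2-byte form CB 8F at offsets 6–7.
U+93FAC → 4-byte form F2 93 BE AC at offsets 8–11.
U+0392 → 2-byte form CE 92 at offsets 12–13.
Offset 13 falls in char 5's range; it's byte 2 of CE 92 = 0x92.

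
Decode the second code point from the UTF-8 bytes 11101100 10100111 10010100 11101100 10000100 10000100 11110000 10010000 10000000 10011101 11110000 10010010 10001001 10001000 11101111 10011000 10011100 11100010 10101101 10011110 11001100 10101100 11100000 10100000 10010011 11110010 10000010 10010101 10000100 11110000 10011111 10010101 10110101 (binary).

U+C104

Offset 0: leading byte 0xEC = 11101100 → 3-byte char #1 = EC A7 94.
Offset 3: leading byte 0xEC = 11101100 → 3-byte char #2 = EC 84 84.
Leading byte 0xEC = 11101100 matches 1110xxxx → 3-byte sequence.
Byte 1: 0xEC = 11101100, payload 1100 (4 bits).
Byte 2: 0x84 = 10000100 (10xxxxxx ✓), payload 000100.
Byte 3: 0x84 = 10000100 (10xxxxxx ✓), payload 000100.
Concatenate: 1100000100000100 = 0xC104 (16 bits → U+C104).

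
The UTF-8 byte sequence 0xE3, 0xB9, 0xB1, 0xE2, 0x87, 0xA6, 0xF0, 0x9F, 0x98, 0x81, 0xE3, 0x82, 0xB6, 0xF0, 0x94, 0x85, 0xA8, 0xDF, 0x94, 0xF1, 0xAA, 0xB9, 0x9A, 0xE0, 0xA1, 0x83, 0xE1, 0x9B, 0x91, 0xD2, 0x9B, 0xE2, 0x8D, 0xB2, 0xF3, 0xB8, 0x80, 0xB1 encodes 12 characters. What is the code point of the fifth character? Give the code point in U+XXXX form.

Offset 0: leading byte 0xE3 = 11100011 → 3-byte char #1 = E3 B9 B1.
Offset 3: leading byte 0xE2 = 11100010 → 3-byte char #2 = E2 87 A6.
Offset 6: leading byte 0xF0 = 11110000 → 4-byte char #3 = F0 9F 98 81.
Offset 10: leading byte 0xE3 = 11100011 → 3-byte char #4 = E3 82 B6.
Offset 13: leading byte 0xF0 = 11110000 → 4-byte char #5 = F0 94 85 A8.
Leading byte 0xF0 = 11110000 matches 11110xxx → 4-byte sequence.
Byte 1: 0xF0 = 11110000, payload 000 (3 bits).
Byte 2: 0x94 = 10010100 (10xxxxxx ✓), payload 010100.
Byte 3: 0x85 = 10000101 (10xxxxxx ✓), payload 000101.
Byte 4: 0xA8 = 10101000 (10xxxxxx ✓), payload 101000.
Concatenate: 000010100000101101000 = 0x14168 (21 bits → U+14168).

U+14168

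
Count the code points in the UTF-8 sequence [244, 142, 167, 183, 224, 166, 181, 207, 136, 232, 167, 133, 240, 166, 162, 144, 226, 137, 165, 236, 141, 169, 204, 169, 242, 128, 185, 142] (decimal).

9

Byte at offset 0: 0xF4 = 11110100 → 4-byte char (#1). Advance 4.
Byte at offset 4: 0xE0 = 11100000 → 3-byte char (#2). Advance 3.
Byte at offset 7: 0xCF = 11001111 → 2-byte char (#3). Advance 2.
Byte at offset 9: 0xE8 = 11101000 → 3-byte char (#4). Advance 3.
Byte at offset 12: 0xF0 = 11110000 → 4-byte char (#5). Advance 4.
Byte at offset 16: 0xE2 = 11100010 → 3-byte char (#6). Advance 3.
Byte at offset 19: 0xEC = 11101100 → 3-byte char (#7). Advance 3.
Byte at offset 22: 0xCC = 11001100 → 2-byte char (#8). Advance 2.
Byte at offset 24: 0xF2 = 11110010 → 4-byte char (#9). Advance 4.
Reached end at offset 28 after 9 code points.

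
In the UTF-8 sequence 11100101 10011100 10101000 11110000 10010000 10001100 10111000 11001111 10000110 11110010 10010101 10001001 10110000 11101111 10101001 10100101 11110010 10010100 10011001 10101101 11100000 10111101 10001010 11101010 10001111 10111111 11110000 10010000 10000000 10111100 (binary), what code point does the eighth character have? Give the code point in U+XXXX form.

U+A3FF

Offset 0: leading byte 0xE5 = 11100101 → 3-byte char #1 = E5 9C A8.
Offset 3: leading byte 0xF0 = 11110000 → 4-byte char #2 = F0 90 8C B8.
Offset 7: leading byte 0xCF = 11001111 → 2-byte char #3 = CF 86.
Offset 9: leading byte 0xF2 = 11110010 → 4-byte char #4 = F2 95 89 B0.
Offset 13: leading byte 0xEF = 11101111 → 3-byte char #5 = EF A9 A5.
Offset 16: leading byte 0xF2 = 11110010 → 4-byte char #6 = F2 94 99 AD.
Offset 20: leading byte 0xE0 = 11100000 → 3-byte char #7 = E0 BD 8A.
Offset 23: leading byte 0xEA = 11101010 → 3-byte char #8 = EA 8F BF.
Leading byte 0xEA = 11101010 matches 1110xxxx → 3-byte sequence.
Byte 1: 0xEA = 11101010, payload 1010 (4 bits).
Byte 2: 0x8F = 10001111 (10xxxxxx ✓), payload 001111.
Byte 3: 0xBF = 10111111 (10xxxxxx ✓), payload 111111.
Concatenate: 1010001111111111 = 0xA3FF (16 bits → U+A3FF).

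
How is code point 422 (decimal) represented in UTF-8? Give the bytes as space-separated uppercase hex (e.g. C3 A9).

C6 A6

U+01A6 = 0x1A6 = 422 decimal. In range U+0080–U+07FF → 2-byte form: 110xxxxx 10xxxxxx.
Binary (11 bits): 00110100110.
Split 5+6: 00110 | 100110.
Byte 1: 11000110 = 0xC6.
Byte 2: 10100110 = 0xA6.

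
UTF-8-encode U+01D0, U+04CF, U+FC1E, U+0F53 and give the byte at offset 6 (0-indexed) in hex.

U+01D0 → 2-byte form C7 90 at offsets 0–1.
U+04CF → 2-byte form D3 8F at offsets 2–3.
U+FC1E → 3-byte form EF B0 9E at offsets 4–6.
Offset 6 falls in char 3's range; it's byte 3 of EF B0 9E = 0x9E.

0x9E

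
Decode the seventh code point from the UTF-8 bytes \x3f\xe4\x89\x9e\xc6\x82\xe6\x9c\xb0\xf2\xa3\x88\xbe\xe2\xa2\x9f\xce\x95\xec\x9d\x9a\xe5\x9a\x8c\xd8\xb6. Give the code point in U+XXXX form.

Offset 0: leading byte 0x3F = 00111111 → 1-byte char #1 = 3F.
Offset 1: leading byte 0xE4 = 11100100 → 3-byte char #2 = E4 89 9E.
Offset 4: leading byte 0xC6 = 11000110 → 2-byte char #3 = C6 82.
Offset 6: leading byte 0xE6 = 11100110 → 3-byte char #4 = E6 9C B0.
Offset 9: leading byte 0xF2 = 11110010 → 4-byte char #5 = F2 A3 88 BE.
Offset 13: leading byte 0xE2 = 11100010 → 3-byte char #6 = E2 A2 9F.
Offset 16: leading byte 0xCE = 11001110 → 2-byte char #7 = CE 95.
Leading byte 0xCE = 11001110 matches 110xxxxx → 2-byte sequence.
Byte 1: 0xCE = 11001110, payload 01110 (5 bits).
Byte 2: 0x95 = 10010101 (10xxxxxx ✓), payload 010101.
Concatenate: 01110010101 = 0x395 (11 bits → U+0395).

U+0395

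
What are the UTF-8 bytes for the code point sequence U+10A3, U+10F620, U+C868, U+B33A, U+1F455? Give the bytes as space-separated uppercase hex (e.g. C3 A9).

U+10A3: 3-byte form → E1 82 A3.
U+10F620: 4-byte form → F4 8F 98 A0.
U+C868: 3-byte form → EC A1 A8.
U+B33A: 3-byte form → EB 8C BA.
U+1F455: 4-byte form → F0 9F 91 95.
Concatenated (17 bytes): E1 82 A3 F4 8F 98 A0 EC A1 A8 EB 8C BA F0 9F 91 95.

E1 82 A3 F4 8F 98 A0 EC A1 A8 EB 8C BA F0 9F 91 95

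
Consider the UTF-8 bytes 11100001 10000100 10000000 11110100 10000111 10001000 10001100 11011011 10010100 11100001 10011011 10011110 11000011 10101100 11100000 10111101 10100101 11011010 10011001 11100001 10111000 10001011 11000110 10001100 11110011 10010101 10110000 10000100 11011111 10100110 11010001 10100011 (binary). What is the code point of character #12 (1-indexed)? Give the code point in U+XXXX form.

U+0463

Offset 0: leading byte 0xE1 = 11100001 → 3-byte char #1 = E1 84 80.
Offset 3: leading byte 0xF4 = 11110100 → 4-byte char #2 = F4 87 88 8C.
Offset 7: leading byte 0xDB = 11011011 → 2-byte char #3 = DB 94.
Offset 9: leading byte 0xE1 = 11100001 → 3-byte char #4 = E1 9B 9E.
Offset 12: leading byte 0xC3 = 11000011 → 2-byte char #5 = C3 AC.
Offset 14: leading byte 0xE0 = 11100000 → 3-byte char #6 = E0 BD A5.
Offset 17: leading byte 0xDA = 11011010 → 2-byte char #7 = DA 99.
Offset 19: leading byte 0xE1 = 11100001 → 3-byte char #8 = E1 B8 8B.
Offset 22: leading byte 0xC6 = 11000110 → 2-byte char #9 = C6 8C.
Offset 24: leading byte 0xF3 = 11110011 → 4-byte char #10 = F3 95 B0 84.
Offset 28: leading byte 0xDF = 11011111 → 2-byte char #11 = DF A6.
Offset 30: leading byte 0xD1 = 11010001 → 2-byte char #12 = D1 A3.
Leading byte 0xD1 = 11010001 matches 110xxxxx → 2-byte sequence.
Byte 1: 0xD1 = 11010001, payload 10001 (5 bits).
Byte 2: 0xA3 = 10100011 (10xxxxxx ✓), payload 100011.
Concatenate: 10001100011 = 0x463 (11 bits → U+0463).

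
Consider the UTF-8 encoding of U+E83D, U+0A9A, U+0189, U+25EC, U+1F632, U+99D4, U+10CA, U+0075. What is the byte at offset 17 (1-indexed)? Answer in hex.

1-indexed offset 17 is 0-indexed offset 16.
U+E83D → 3-byte form EE A0 BD at offsets 0–2.
U+0A9A → 3-byte form E0 AA 9A at offsets 3–5.
U+0189 → 2-byte form C6 89 at offsets 6–7.
U+25EC → 3-byte form E2 97 AC at offsets 8–10.
U+1F632 → 4-byte form F0 9F 98 B2 at offsets 11–14.
U+99D4 → 3-byte form E9 A7 94 at offsets 15–17.
Offset 16 falls in char 6's range; it's byte 2 of E9 A7 94 = 0xA7.

0xA7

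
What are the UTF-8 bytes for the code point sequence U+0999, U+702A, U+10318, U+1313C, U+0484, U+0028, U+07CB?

E0 A6 99 E7 80 AA F0 90 8C 98 F0 93 84 BC D2 84 28 DF 8B

U+0999: 3-byte form → E0 A6 99.
U+702A: 3-byte form → E7 80 AA.
U+10318: 4-byte form → F0 90 8C 98.
U+1313C: 4-byte form → F0 93 84 BC.
U+0484: 2-byte form → D2 84.
U+0028: 1-byte form → 28.
U+07CB: 2-byte form → DF 8B.
Concatenated (19 bytes): E0 A6 99 E7 80 AA F0 90 8C 98 F0 93 84 BC D2 84 28 DF 8B.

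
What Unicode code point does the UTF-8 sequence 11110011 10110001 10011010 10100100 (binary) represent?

U+F16A4

Leading byte 0xF3 = 11110011 matches 11110xxx → 4-byte sequence.
Byte 1: 0xF3 = 11110011, payload 011 (3 bits).
Byte 2: 0xB1 = 10110001 (10xxxxxx ✓), payload 110001.
Byte 3: 0x9A = 10011010 (10xxxxxx ✓), payload 011010.
Byte 4: 0xA4 = 10100100 (10xxxxxx ✓), payload 100100.
Concatenate: 011110001011010100100 = 0xF16A4 (21 bits → U+F16A4).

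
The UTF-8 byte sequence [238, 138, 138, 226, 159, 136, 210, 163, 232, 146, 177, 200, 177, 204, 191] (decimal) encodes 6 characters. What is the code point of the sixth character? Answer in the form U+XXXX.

Offset 0: leading byte 0xEE = 11101110 → 3-byte char #1 = EE 8A 8A.
Offset 3: leading byte 0xE2 = 11100010 → 3-byte char #2 = E2 9F 88.
Offset 6: leading byte 0xD2 = 11010010 → 2-byte char #3 = D2 A3.
Offset 8: leading byte 0xE8 = 11101000 → 3-byte char #4 = E8 92 B1.
Offset 11: leading byte 0xC8 = 11001000 → 2-byte char #5 = C8 B1.
Offset 13: leading byte 0xCC = 11001100 → 2-byte char #6 = CC BF.
Leading byte 0xCC = 11001100 matches 110xxxxx → 2-byte sequence.
Byte 1: 0xCC = 11001100, payload 01100 (5 bits).
Byte 2: 0xBF = 10111111 (10xxxxxx ✓), payload 111111.
Concatenate: 01100111111 = 0x33F (11 bits → U+033F).

U+033F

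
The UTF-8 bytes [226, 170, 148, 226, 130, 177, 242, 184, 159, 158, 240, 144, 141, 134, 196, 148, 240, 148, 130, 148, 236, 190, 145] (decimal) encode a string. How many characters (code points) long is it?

Byte at offset 0: 0xE2 = 11100010 → 3-byte char (#1). Advance 3.
Byte at offset 3: 0xE2 = 11100010 → 3-byte char (#2). Advance 3.
Byte at offset 6: 0xF2 = 11110010 → 4-byte char (#3). Advance 4.
Byte at offset 10: 0xF0 = 11110000 → 4-byte char (#4). Advance 4.
Byte at offset 14: 0xC4 = 11000100 → 2-byte char (#5). Advance 2.
Byte at offset 16: 0xF0 = 11110000 → 4-byte char (#6). Advance 4.
Byte at offset 20: 0xEC = 11101100 → 3-byte char (#7). Advance 3.
Reached end at offset 23 after 7 code points.

7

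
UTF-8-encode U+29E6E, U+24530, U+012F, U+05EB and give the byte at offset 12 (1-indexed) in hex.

0xAB

1-indexed offset 12 is 0-indexed offset 11.
U+29E6E → 4-byte form F0 A9 B9 AE at offsets 0–3.
U+24530 → 4-byte form F0 A4 94 B0 at offsets 4–7.
U+012F → 2-byte form C4 AF at offsets 8–9.
U+05EB → 2-byte form D7 AB at offsets 10–11.
Offset 11 falls in char 4's range; it's byte 2 of D7 AB = 0xAB.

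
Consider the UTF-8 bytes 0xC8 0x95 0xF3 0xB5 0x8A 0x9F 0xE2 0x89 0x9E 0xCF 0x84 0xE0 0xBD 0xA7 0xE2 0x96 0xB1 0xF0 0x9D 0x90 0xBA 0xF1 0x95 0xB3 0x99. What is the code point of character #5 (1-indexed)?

Offset 0: leading byte 0xC8 = 11001000 → 2-byte char #1 = C8 95.
Offset 2: leading byte 0xF3 = 11110011 → 4-byte char #2 = F3 B5 8A 9F.
Offset 6: leading byte 0xE2 = 11100010 → 3-byte char #3 = E2 89 9E.
Offset 9: leading byte 0xCF = 11001111 → 2-byte char #4 = CF 84.
Offset 11: leading byte 0xE0 = 11100000 → 3-byte char #5 = E0 BD A7.
Leading byte 0xE0 = 11100000 matches 1110xxxx → 3-byte sequence.
Byte 1: 0xE0 = 11100000, payload 0000 (4 bits).
Byte 2: 0xBD = 10111101 (10xxxxxx ✓), payload 111101.
Byte 3: 0xA7 = 10100111 (10xxxxxx ✓), payload 100111.
Concatenate: 0000111101100111 = 0xF67 (16 bits → U+0F67).

U+0F67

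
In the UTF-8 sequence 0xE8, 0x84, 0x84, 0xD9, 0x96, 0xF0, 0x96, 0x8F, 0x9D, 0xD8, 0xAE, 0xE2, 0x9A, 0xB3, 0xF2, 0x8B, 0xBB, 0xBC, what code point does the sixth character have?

Offset 0: leading byte 0xE8 = 11101000 → 3-byte char #1 = E8 84 84.
Offset 3: leading byte 0xD9 = 11011001 → 2-byte char #2 = D9 96.
Offset 5: leading byte 0xF0 = 11110000 → 4-byte char #3 = F0 96 8F 9D.
Offset 9: leading byte 0xD8 = 11011000 → 2-byte char #4 = D8 AE.
Offset 11: leading byte 0xE2 = 11100010 → 3-byte char #5 = E2 9A B3.
Offset 14: leading byte 0xF2 = 11110010 → 4-byte char #6 = F2 8B BB BC.
Leading byte 0xF2 = 11110010 matches 11110xxx → 4-byte sequence.
Byte 1: 0xF2 = 11110010, payload 010 (3 bits).
Byte 2: 0x8B = 10001011 (10xxxxxx ✓), payload 001011.
Byte 3: 0xBB = 10111011 (10xxxxxx ✓), payload 111011.
Byte 4: 0xBC = 10111100 (10xxxxxx ✓), payload 111100.
Concatenate: 010001011111011111100 = 0x8BEFC (21 bits → U+8BEFC).

U+8BEFC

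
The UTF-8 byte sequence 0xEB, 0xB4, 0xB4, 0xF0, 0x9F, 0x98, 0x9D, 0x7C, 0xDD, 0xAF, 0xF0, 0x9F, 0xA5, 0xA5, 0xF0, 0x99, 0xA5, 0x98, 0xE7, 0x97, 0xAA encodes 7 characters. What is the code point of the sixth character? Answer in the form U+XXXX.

Offset 0: leading byte 0xEB = 11101011 → 3-byte char #1 = EB B4 B4.
Offset 3: leading byte 0xF0 = 11110000 → 4-byte char #2 = F0 9F 98 9D.
Offset 7: leading byte 0x7C = 01111100 → 1-byte char #3 = 7C.
Offset 8: leading byte 0xDD = 11011101 → 2-byte char #4 = DD AF.
Offset 10: leading byte 0xF0 = 11110000 → 4-byte char #5 = F0 9F A5 A5.
Offset 14: leading byte 0xF0 = 11110000 → 4-byte char #6 = F0 99 A5 98.
Leading byte 0xF0 = 11110000 matches 11110xxx → 4-byte sequence.
Byte 1: 0xF0 = 11110000, payload 000 (3 bits).
Byte 2: 0x99 = 10011001 (10xxxxxx ✓), payload 011001.
Byte 3: 0xA5 = 10100101 (10xxxxxx ✓), payload 100101.
Byte 4: 0x98 = 10011000 (10xxxxxx ✓), payload 011000.
Concatenate: 000011001100101011000 = 0x19958 (21 bits → U+19958).

U+19958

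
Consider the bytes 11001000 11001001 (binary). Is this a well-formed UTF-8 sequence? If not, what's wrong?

Leading byte 0xC8 = 11001000 → 2-byte form.
Byte 2 is 0xC9 = 11001001, which is not 10xxxxxx — expected a continuation byte.

invalid (non-continuation byte where continuation expected)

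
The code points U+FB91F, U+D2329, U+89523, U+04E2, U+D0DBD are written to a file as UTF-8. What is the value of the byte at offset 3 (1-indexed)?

0xA4

1-indexed offset 3 is 0-indexed offset 2.
U+FB91F → 4-byte form F3 BB A4 9F at offsets 0–3.
Offset 2 falls in char 1's range; it's byte 3 of F3 BB A4 9F = 0xA4.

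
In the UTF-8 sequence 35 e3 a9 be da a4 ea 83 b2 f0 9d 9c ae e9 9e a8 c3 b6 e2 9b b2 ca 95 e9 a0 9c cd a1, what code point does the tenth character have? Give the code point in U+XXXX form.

U+981C

Offset 0: leading byte 0x35 = 00110101 → 1-byte char #1 = 35.
Offset 1: leading byte 0xE3 = 11100011 → 3-byte char #2 = E3 A9 BE.
Offset 4: leading byte 0xDA = 11011010 → 2-byte char #3 = DA A4.
Offset 6: leading byte 0xEA = 11101010 → 3-byte char #4 = EA 83 B2.
Offset 9: leading byte 0xF0 = 11110000 → 4-byte char #5 = F0 9D 9C AE.
Offset 13: leading byte 0xE9 = 11101001 → 3-byte char #6 = E9 9E A8.
Offset 16: leading byte 0xC3 = 11000011 → 2-byte char #7 = C3 B6.
Offset 18: leading byte 0xE2 = 11100010 → 3-byte char #8 = E2 9B B2.
Offset 21: leading byte 0xCA = 11001010 → 2-byte char #9 = CA 95.
Offset 23: leading byte 0xE9 = 11101001 → 3-byte char #10 = E9 A0 9C.
Leading byte 0xE9 = 11101001 matches 1110xxxx → 3-byte sequence.
Byte 1: 0xE9 = 11101001, payload 1001 (4 bits).
Byte 2: 0xA0 = 10100000 (10xxxxxx ✓), payload 100000.
Byte 3: 0x9C = 10011100 (10xxxxxx ✓), payload 011100.
Concatenate: 1001100000011100 = 0x981C (16 bits → U+981C).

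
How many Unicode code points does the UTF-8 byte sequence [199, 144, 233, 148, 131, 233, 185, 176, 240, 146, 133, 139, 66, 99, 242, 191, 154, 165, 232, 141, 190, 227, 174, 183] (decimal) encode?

9

Byte at offset 0: 0xC7 = 11000111 → 2-byte char (#1). Advance 2.
Byte at offset 2: 0xE9 = 11101001 → 3-byte char (#2). Advance 3.
Byte at offset 5: 0xE9 = 11101001 → 3-byte char (#3). Advance 3.
Byte at offset 8: 0xF0 = 11110000 → 4-byte char (#4). Advance 4.
Byte at offset 12: 0x42 = 01000010 → 1-byte char (#5). Advance 1.
Byte at offset 13: 0x63 = 01100011 → 1-byte char (#6). Advance 1.
Byte at offset 14: 0xF2 = 11110010 → 4-byte char (#7). Advance 4.
Byte at offset 18: 0xE8 = 11101000 → 3-byte char (#8). Advance 3.
Byte at offset 21: 0xE3 = 11100011 → 3-byte char (#9). Advance 3.
Reached end at offset 24 after 9 code points.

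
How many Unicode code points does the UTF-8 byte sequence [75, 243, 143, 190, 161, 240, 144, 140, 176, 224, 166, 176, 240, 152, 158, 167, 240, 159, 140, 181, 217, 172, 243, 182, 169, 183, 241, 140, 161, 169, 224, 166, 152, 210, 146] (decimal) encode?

11

Byte at offset 0: 0x4B = 01001011 → 1-byte char (#1). Advance 1.
Byte at offset 1: 0xF3 = 11110011 → 4-byte char (#2). Advance 4.
Byte at offset 5: 0xF0 = 11110000 → 4-byte char (#3). Advance 4.
Byte at offset 9: 0xE0 = 11100000 → 3-byte char (#4). Advance 3.
Byte at offset 12: 0xF0 = 11110000 → 4-byte char (#5). Advance 4.
Byte at offset 16: 0xF0 = 11110000 → 4-byte char (#6). Advance 4.
Byte at offset 20: 0xD9 = 11011001 → 2-byte char (#7). Advance 2.
Byte at offset 22: 0xF3 = 11110011 → 4-byte char (#8). Advance 4.
Byte at offset 26: 0xF1 = 11110001 → 4-byte char (#9). Advance 4.
Byte at offset 30: 0xE0 = 11100000 → 3-byte char (#10). Advance 3.
Byte at offset 33: 0xD2 = 11010010 → 2-byte char (#11). Advance 2.
Reached end at offset 35 after 11 code points.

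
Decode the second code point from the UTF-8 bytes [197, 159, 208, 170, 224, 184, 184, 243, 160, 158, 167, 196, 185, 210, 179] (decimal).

Offset 0: leading byte 0xC5 = 11000101 → 2-byte char #1 = C5 9F.
Offset 2: leading byte 0xD0 = 11010000 → 2-byte char #2 = D0 AA.
Leading byte 0xD0 = 11010000 matches 110xxxxx → 2-byte sequence.
Byte 1: 0xD0 = 11010000, payload 10000 (5 bits).
Byte 2: 0xAA = 10101010 (10xxxxxx ✓), payload 101010.
Concatenate: 10000101010 = 0x42A (11 bits → U+042A).

U+042A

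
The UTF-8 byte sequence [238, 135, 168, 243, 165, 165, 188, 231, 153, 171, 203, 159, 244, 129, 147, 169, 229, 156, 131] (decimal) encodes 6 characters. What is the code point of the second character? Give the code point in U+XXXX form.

Offset 0: leading byte 0xEE = 11101110 → 3-byte char #1 = EE 87 A8.
Offset 3: leading byte 0xF3 = 11110011 → 4-byte char #2 = F3 A5 A5 BC.
Leading byte 0xF3 = 11110011 matches 11110xxx → 4-byte sequence.
Byte 1: 0xF3 = 11110011, payload 011 (3 bits).
Byte 2: 0xA5 = 10100101 (10xxxxxx ✓), payload 100101.
Byte 3: 0xA5 = 10100101 (10xxxxxx ✓), payload 100101.
Byte 4: 0xBC = 10111100 (10xxxxxx ✓), payload 111100.
Concatenate: 011100101100101111100 = 0xE597C (21 bits → U+E597C).

U+E597C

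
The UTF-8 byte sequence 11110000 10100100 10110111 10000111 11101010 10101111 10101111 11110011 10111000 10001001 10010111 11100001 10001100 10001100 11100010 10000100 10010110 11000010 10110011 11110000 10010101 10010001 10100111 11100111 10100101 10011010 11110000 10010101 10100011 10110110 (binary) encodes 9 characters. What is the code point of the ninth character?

U+158F6

Offset 0: leading byte 0xF0 = 11110000 → 4-byte char #1 = F0 A4 B7 87.
Offset 4: leading byte 0xEA = 11101010 → 3-byte char #2 = EA AF AF.
Offset 7: leading byte 0xF3 = 11110011 → 4-byte char #3 = F3 B8 89 97.
Offset 11: leading byte 0xE1 = 11100001 → 3-byte char #4 = E1 8C 8C.
Offset 14: leading byte 0xE2 = 11100010 → 3-byte char #5 = E2 84 96.
Offset 17: leading byte 0xC2 = 11000010 → 2-byte char #6 = C2 B3.
Offset 19: leading byte 0xF0 = 11110000 → 4-byte char #7 = F0 95 91 A7.
Offset 23: leading byte 0xE7 = 11100111 → 3-byte char #8 = E7 A5 9A.
Offset 26: leading byte 0xF0 = 11110000 → 4-byte char #9 = F0 95 A3 B6.
Leading byte 0xF0 = 11110000 matches 11110xxx → 4-byte sequence.
Byte 1: 0xF0 = 11110000, payload 000 (3 bits).
Byte 2: 0x95 = 10010101 (10xxxxxx ✓), payload 010101.
Byte 3: 0xA3 = 10100011 (10xxxxxx ✓), payload 100011.
Byte 4: 0xB6 = 10110110 (10xxxxxx ✓), payload 110110.
Concatenate: 000010101100011110110 = 0x158F6 (21 bits → U+158F6).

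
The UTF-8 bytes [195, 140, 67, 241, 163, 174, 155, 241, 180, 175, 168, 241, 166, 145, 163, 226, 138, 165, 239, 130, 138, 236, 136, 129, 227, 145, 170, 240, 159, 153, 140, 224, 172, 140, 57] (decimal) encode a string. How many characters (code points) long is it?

Byte at offset 0: 0xC3 = 11000011 → 2-byte char (#1). Advance 2.
Byte at offset 2: 0x43 = 01000011 → 1-byte char (#2). Advance 1.
Byte at offset 3: 0xF1 = 11110001 → 4-byte char (#3). Advance 4.
Byte at offset 7: 0xF1 = 11110001 → 4-byte char (#4). Advance 4.
Byte at offset 11: 0xF1 = 11110001 → 4-byte char (#5). Advance 4.
Byte at offset 15: 0xE2 = 11100010 → 3-byte char (#6). Advance 3.
Byte at offset 18: 0xEF = 11101111 → 3-byte char (#7). Advance 3.
Byte at offset 21: 0xEC = 11101100 → 3-byte char (#8). Advance 3.
Byte at offset 24: 0xE3 = 11100011 → 3-byte char (#9). Advance 3.
Byte at offset 27: 0xF0 = 11110000 → 4-byte char (#10). Advance 4.
Byte at offset 31: 0xE0 = 11100000 → 3-byte char (#11). Advance 3.
Byte at offset 34: 0x39 = 00111001 → 1-byte char (#12). Advance 1.
Reached end at offset 35 after 12 code points.

12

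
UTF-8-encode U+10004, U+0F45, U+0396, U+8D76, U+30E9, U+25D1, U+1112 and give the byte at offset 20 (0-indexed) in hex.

0x92

U+10004 → 4-byte form F0 90 80 84 at offsets 0–3.
U+0F45 → 3-byte form E0 BD 85 at offsets 4–6.
U+0396 → 2-byte form CE 96 at offsets 7–8.
U+8D76 → 3-byte form E8 B5 B6 at offsets 9–11.
U+30E9 → 3-byte form E3 83 A9 at offsets 12–14.
U+25D1 → 3-byte form E2 97 91 at offsets 15–17.
U+1112 → 3-byte form E1 84 92 at offsets 18–20.
Offset 20 falls in char 7's range; it's byte 3 of E1 84 92 = 0x92.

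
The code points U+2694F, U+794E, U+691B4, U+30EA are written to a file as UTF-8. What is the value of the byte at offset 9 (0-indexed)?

U+2694F → 4-byte form F0 A6 A5 8F at offsets 0–3.
U+794E → 3-byte form E7 A5 8E at offsets 4–6.
U+691B4 → 4-byte form F1 A9 86 B4 at offsets 7–10.
Offset 9 falls in char 3's range; it's byte 3 of F1 A9 86 B4 = 0x86.

0x86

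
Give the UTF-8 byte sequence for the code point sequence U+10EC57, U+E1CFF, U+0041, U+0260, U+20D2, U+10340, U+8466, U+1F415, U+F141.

F4 8E B1 97 F3 A1 B3 BF 41 C9 A0 E2 83 92 F0 90 8D 80 E8 91 A6 F0 9F 90 95 EF 85 81

U+10EC57: 4-byte form → F4 8E B1 97.
U+E1CFF: 4-byte form → F3 A1 B3 BF.
U+0041: 1-byte form → 41.
U+0260: 2-byte form → C9 A0.
U+20D2: 3-byte form → E2 83 92.
U+10340: 4-byte form → F0 90 8D 80.
U+8466: 3-byte form → E8 91 A6.
U+1F415: 4-byte form → F0 9F 90 95.
U+F141: 3-byte form → EF 85 81.
Concatenated (28 bytes): F4 8E B1 97 F3 A1 B3 BF 41 C9 A0 E2 83 92 F0 90 8D 80 E8 91 A6 F0 9F 90 95 EF 85 81.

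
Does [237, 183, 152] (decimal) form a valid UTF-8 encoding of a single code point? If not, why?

invalid (encodes a surrogate (U+D800–U+DFFF))

Structurally a 3-byte sequence; payload = 0xDDD8.
But 0xDDD8 is in U+D800–U+DFFF, the surrogate range. Surrogates are not Unicode scalar values and are forbidden in UTF-8.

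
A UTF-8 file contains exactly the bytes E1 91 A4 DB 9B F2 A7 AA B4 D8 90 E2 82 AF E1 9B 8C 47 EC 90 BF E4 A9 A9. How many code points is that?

Byte at offset 0: 0xE1 = 11100001 → 3-byte char (#1). Advance 3.
Byte at offset 3: 0xDB = 11011011 → 2-byte char (#2). Advance 2.
Byte at offset 5: 0xF2 = 11110010 → 4-byte char (#3). Advance 4.
Byte at offset 9: 0xD8 = 11011000 → 2-byte char (#4). Advance 2.
Byte at offset 11: 0xE2 = 11100010 → 3-byte char (#5). Advance 3.
Byte at offset 14: 0xE1 = 11100001 → 3-byte char (#6). Advance 3.
Byte at offset 17: 0x47 = 01000111 → 1-byte char (#7). Advance 1.
Byte at offset 18: 0xEC = 11101100 → 3-byte char (#8). Advance 3.
Byte at offset 21: 0xE4 = 11100100 → 3-byte char (#9). Advance 3.
Reached end at offset 24 after 9 code points.

9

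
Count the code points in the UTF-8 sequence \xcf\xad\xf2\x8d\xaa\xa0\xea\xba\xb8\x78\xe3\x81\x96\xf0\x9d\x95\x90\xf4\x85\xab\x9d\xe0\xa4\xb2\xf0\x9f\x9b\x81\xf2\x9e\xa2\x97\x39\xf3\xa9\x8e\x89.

Byte at offset 0: 0xCF = 11001111 → 2-byte char (#1). Advance 2.
Byte at offset 2: 0xF2 = 11110010 → 4-byte char (#2). Advance 4.
Byte at offset 6: 0xEA = 11101010 → 3-byte char (#3). Advance 3.
Byte at offset 9: 0x78 = 01111000 → 1-byte char (#4). Advance 1.
Byte at offset 10: 0xE3 = 11100011 → 3-byte char (#5). Advance 3.
Byte at offset 13: 0xF0 = 11110000 → 4-byte char (#6). Advance 4.
Byte at offset 17: 0xF4 = 11110100 → 4-byte char (#7). Advance 4.
Byte at offset 21: 0xE0 = 11100000 → 3-byte char (#8). Advance 3.
Byte at offset 24: 0xF0 = 11110000 → 4-byte char (#9). Advance 4.
Byte at offset 28: 0xF2 = 11110010 → 4-byte char (#10). Advance 4.
Byte at offset 32: 0x39 = 00111001 → 1-byte char (#11). Advance 1.
Byte at offset 33: 0xF3 = 11110011 → 4-byte char (#12). Advance 4.
Reached end at offset 37 after 12 code points.

12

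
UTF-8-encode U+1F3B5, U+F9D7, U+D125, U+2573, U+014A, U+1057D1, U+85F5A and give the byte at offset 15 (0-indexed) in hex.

0xF4

U+1F3B5 → 4-byte form F0 9F 8E B5 at offsets 0–3.
U+F9D7 → 3-byte form EF A7 97 at offsets 4–6.
U+D125 → 3-byte form ED 84 A5 at offsets 7–9.
U+2573 → 3-byte form E2 95 B3 at offsets 10–12.
U+014A → 2-byte form C5 8A at offsets 13–14.
U+1057D1 → 4-byte form F4 85 9F 91 at offsets 15–18.
Offset 15 falls in char 6's range; it's byte 1 of F4 85 9F 91 = 0xF4.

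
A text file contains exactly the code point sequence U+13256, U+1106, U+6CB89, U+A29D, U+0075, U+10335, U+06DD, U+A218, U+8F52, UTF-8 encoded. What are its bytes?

U+13256: 4-byte form → F0 93 89 96.
U+1106: 3-byte form → E1 84 86.
U+6CB89: 4-byte form → F1 AC AE 89.
U+A29D: 3-byte form → EA 8A 9D.
U+0075: 1-byte form → 75.
U+10335: 4-byte form → F0 90 8C B5.
U+06DD: 2-byte form → DB 9D.
U+A218: 3-byte form → EA 88 98.
U+8F52: 3-byte form → E8 BD 92.
Concatenated (27 bytes): F0 93 89 96 E1 84 86 F1 AC AE 89 EA 8A 9D 75 F0 90 8C B5 DB 9D EA 88 98 E8 BD 92.

F0 93 89 96 E1 84 86 F1 AC AE 89 EA 8A 9D 75 F0 90 8C B5 DB 9D EA 88 98 E8 BD 92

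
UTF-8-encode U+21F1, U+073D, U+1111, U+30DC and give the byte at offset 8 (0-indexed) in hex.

0xE3

U+21F1 → 3-byte form E2 87 B1 at offsets 0–2.
U+073D → 2-byte form DC BD at offsets 3–4.
U+1111 → 3-byte form E1 84 91 at offsets 5–7.
U+30DC → 3-byte form E3 83 9C at offsets 8–10.
Offset 8 falls in char 4's range; it's byte 1 of E3 83 9C = 0xE3.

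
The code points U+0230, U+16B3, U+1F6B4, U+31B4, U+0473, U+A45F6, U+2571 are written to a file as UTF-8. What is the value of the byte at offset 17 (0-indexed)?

0xB6

U+0230 → 2-byte form C8 B0 at offsets 0–1.
U+16B3 → 3-byte form E1 9A B3 at offsets 2–4.
U+1F6B4 → 4-byte form F0 9F 9A B4 at offsets 5–8.
U+31B4 → 3-byte form E3 86 B4 at offsets 9–11.
U+0473 → 2-byte form D1 B3 at offsets 12–13.
U+A45F6 → 4-byte form F2 A4 97 B6 at offsets 14–17.
Offset 17 falls in char 6's range; it's byte 4 of F2 A4 97 B6 = 0xB6.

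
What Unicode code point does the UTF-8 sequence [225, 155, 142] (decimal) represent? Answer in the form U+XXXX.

U+16CE

Leading byte 0xE1 = 11100001 matches 1110xxxx → 3-byte sequence.
Byte 1: 0xE1 = 11100001, payload 0001 (4 bits).
Byte 2: 0x9B = 10011011 (10xxxxxx ✓), payload 011011.
Byte 3: 0x8E = 10001110 (10xxxxxx ✓), payload 001110.
Concatenate: 0001011011001110 = 0x16CE (16 bits → U+16CE).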